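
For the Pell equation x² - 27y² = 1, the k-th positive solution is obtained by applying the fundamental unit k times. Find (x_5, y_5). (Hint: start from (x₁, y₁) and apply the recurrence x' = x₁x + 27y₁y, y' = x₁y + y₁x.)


Step 1: Find the fundamental solution (x₁, y₁) of x² - 27y² = 1.
  Expand √27 as a continued fraction. a₀ = ⌊√27⌋ = 5; iterate m_{k+1} = d_k·a_k − m_k, d_{k+1} = (27 − m_{k+1}²)/d_k, a_{k+1} = ⌊(a₀ + m_{k+1})/d_{k+1}⌋ (starting m₀ = 0, d₀ = 1), with convergents p_k = a_k·p_{k-1} + p_{k-2}, q_k = a_k·q_{k-1} + q_{k-2} (p₋₁ = 1, q₋₁ = 0):
  k = 0: a₀ = 5; p₀/q₀ = 5/1; p₀² − 27·q₀² = 25 − 27 = -2.
  k = 1: m = 5, d = 2, a = ⌊(5 + 5)/2⌋ = 5; p/q = (5·5 + 1)/(5·1 + 0) = 26/5; p² − 27·q² = 676 − 675 = 1.
  The first convergent with p² − 27·q² = 1 gives the fundamental solution (x₁, y₁) = (26, 5).
Step 2: Apply the recurrence (x_{n+1}, y_{n+1}) = (x₁x_n + 27y₁y_n, x₁y_n + y₁x_n) repeatedly.
  From (x_1, y_1) = (26, 5): x_2 = 26·26 + 27·5·5 = 1351; y_2 = 26·5 + 5·26 = 260.
  From (x_2, y_2) = (1351, 260): x_3 = 26·1351 + 27·5·260 = 70226; y_3 = 26·260 + 5·1351 = 13515.
  From (x_3, y_3) = (70226, 13515): x_4 = 26·70226 + 27·5·13515 = 3650401; y_4 = 26·13515 + 5·70226 = 702520.
  From (x_4, y_4) = (3650401, 702520): x_5 = 26·3650401 + 27·5·702520 = 189750626; y_5 = 26·702520 + 5·3650401 = 36517525.
Step 3: Verify x_5² - 27·y_5² = 36005300067391876 - 36005300067391875 = 1 (should be 1). ✓

(x_1, y_1) = (26, 5); (x_5, y_5) = (189750626, 36517525).


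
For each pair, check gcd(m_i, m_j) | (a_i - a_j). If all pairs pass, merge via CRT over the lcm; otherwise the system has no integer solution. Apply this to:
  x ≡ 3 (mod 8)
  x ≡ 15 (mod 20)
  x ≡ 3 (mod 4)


Moduli 8, 20, 4 are not pairwise coprime, so CRT works modulo lcm(m_i) when all pairwise compatibility conditions hold.
Pairwise compatibility: gcd(m_i, m_j) must divide a_i - a_j for every pair.
Merge one congruence at a time:
  Start: x ≡ 3 (mod 8).
  Combine with x ≡ 15 (mod 20): gcd(8, 20) = 4; 15 - 3 = 12, which IS divisible by 4, so compatible.
    Write x = 3 + 8·t and substitute into x ≡ 15 (mod 20): 8·t ≡ 15 − 3 = 12 (mod 20).
    Divide the congruence (and modulus) by g = 4: 2·t ≡ 3 (mod 5).
    The inverse of 2 mod 5 is 3 (since 2·3 = 6 = 1·5 + 1), so t ≡ 3·3 = 9 ≡ 4 (mod 5).
    Then x = 3 + 8·4 = 35, valid modulo lcm(8, 20) = 40: x ≡ 35 (mod 40).
  Combine with x ≡ 3 (mod 4): gcd(40, 4) = 4; 3 - 35 = -32, which IS divisible by 4, so compatible.
    Write x = 35 + 40·t and substitute into x ≡ 3 (mod 4): 40·t ≡ 3 − 35 = -32 (mod 4).
    Divide the congruence (and modulus) by g = 4: 10·t ≡ -8 (mod 1).
    Modulo 1 every t works; take t = 0.
    Then x = 35 + 40·0 = 35, valid modulo lcm(40, 4) = 40: x ≡ 35 (mod 40).
Verify: 35 mod 8 = 3, 35 mod 20 = 15, 35 mod 4 = 3.

x ≡ 35 (mod 40).


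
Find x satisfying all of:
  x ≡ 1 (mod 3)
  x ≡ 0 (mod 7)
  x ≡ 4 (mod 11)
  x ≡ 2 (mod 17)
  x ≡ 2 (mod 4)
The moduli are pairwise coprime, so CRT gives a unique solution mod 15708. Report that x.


Product of moduli M = 3 · 7 · 11 · 17 · 4 = 15708.
Merge one congruence at a time:
  Start: x ≡ 1 (mod 3).
  Combine with x ≡ 0 (mod 7); new modulus lcm = 21.
    Write x = 1 + 3·t and substitute into x ≡ 0 (mod 7): 3·t ≡ 0 − 1 = -1 (mod 7).
    Reduce coefficients mod 7: 3·t ≡ 6 (mod 7).
    The inverse of 3 mod 7 is 5 (since 3·5 = 15 = 2·7 + 1), so t ≡ 5·6 = 30 ≡ 2 (mod 7).
    Then x = 1 + 3·2 = 7, valid modulo lcm(3, 7) = 21: x ≡ 7 (mod 21).
  Combine with x ≡ 4 (mod 11); new modulus lcm = 231.
    Write x = 7 + 21·t and substitute into x ≡ 4 (mod 11): 21·t ≡ 4 − 7 = -3 (mod 11).
    Reduce coefficients mod 11: 10·t ≡ 8 (mod 11).
    The inverse of 10 mod 11 is 10 (since 10·10 = 100 = 9·11 + 1), so t ≡ 10·8 = 80 ≡ 3 (mod 11).
    Then x = 7 + 21·3 = 70, valid modulo lcm(21, 11) = 231: x ≡ 70 (mod 231).
  Combine with x ≡ 2 (mod 17); new modulus lcm = 3927.
    Write x = 70 + 231·t and substitute into x ≡ 2 (mod 17): 231·t ≡ 2 − 70 = -68 (mod 17).
    Reduce coefficients mod 17: 10·t ≡ 0 (mod 17).
    The inverse of 10 mod 17 is 12 (since 10·12 = 120 = 7·17 + 1), so t ≡ 12·0 = 0 ≡ 0 (mod 17).
    Then x = 70 + 231·0 = 70, valid modulo lcm(231, 17) = 3927: x ≡ 70 (mod 3927).
  Combine with x ≡ 2 (mod 4); new modulus lcm = 15708.
    Write x = 70 + 3927·t and substitute into x ≡ 2 (mod 4): 3927·t ≡ 2 − 70 = -68 (mod 4).
    Reduce coefficients mod 4: 3·t ≡ 0 (mod 4).
    The inverse of 3 mod 4 is 3 (since 3·3 = 9 = 2·4 + 1), so t ≡ 3·0 = 0 ≡ 0 (mod 4).
    Then x = 70 + 3927·0 = 70, valid modulo lcm(3927, 4) = 15708: x ≡ 70 (mod 15708).
Verify against each original: 70 mod 3 = 1, 70 mod 7 = 0, 70 mod 11 = 4, 70 mod 17 = 2, 70 mod 4 = 2.

x ≡ 70 (mod 15708).


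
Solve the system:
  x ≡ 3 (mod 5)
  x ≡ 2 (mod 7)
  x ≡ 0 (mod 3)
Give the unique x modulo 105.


Moduli 5, 7, 3 are pairwise coprime; by CRT there is a unique solution modulo M = 5 · 7 · 3 = 105.
Solve pairwise, accumulating the modulus:
  Start with x ≡ 3 (mod 5).
  Combine with x ≡ 2 (mod 7): since gcd(5, 7) = 1, we get a unique residue mod 35.
    Write x = 3 + 5·t and substitute into x ≡ 2 (mod 7): 5·t ≡ 2 − 3 = -1 (mod 7).
    Reduce coefficients mod 7: 5·t ≡ 6 (mod 7).
    The inverse of 5 mod 7 is 3 (since 5·3 = 15 = 2·7 + 1), so t ≡ 3·6 = 18 ≡ 4 (mod 7).
    Then x = 3 + 5·4 = 23, valid modulo lcm(5, 7) = 35: x ≡ 23 (mod 35).
  Combine with x ≡ 0 (mod 3): since gcd(35, 3) = 1, we get a unique residue mod 105.
    Write x = 23 + 35·t and substitute into x ≡ 0 (mod 3): 35·t ≡ 0 − 23 = -23 (mod 3).
    Reduce coefficients mod 3: 2·t ≡ 1 (mod 3).
    The inverse of 2 mod 3 is 2 (since 2·2 = 4 = 1·3 + 1), so t ≡ 2·1 = 2 ≡ 2 (mod 3).
    Then x = 23 + 35·2 = 93, valid modulo lcm(35, 3) = 105: x ≡ 93 (mod 105).
Verify: 93 mod 5 = 3 ✓, 93 mod 7 = 2 ✓, 93 mod 3 = 0 ✓.

x ≡ 93 (mod 105).


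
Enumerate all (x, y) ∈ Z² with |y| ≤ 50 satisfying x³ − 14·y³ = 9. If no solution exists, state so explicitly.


The equation is x³ - 14y³ = 9. For fixed y, x³ = 14·y³ + 9, so a solution requires the RHS to be a perfect cube.
Strategy: iterate y from -50 to 50, compute RHS = 14·y³ + 9, and check whether it is a (positive or negative) perfect cube.
Check small values of y:
  y = 0: RHS = 9 is not a perfect cube.
  y = 1: RHS = 23 is not a perfect cube.
  y = -1: RHS = -5 is not a perfect cube.
  y = 2: RHS = 121 is not a perfect cube.
  y = -2: RHS = -103 is not a perfect cube.
  y = 3: RHS = 387 is not a perfect cube.
  y = -3: RHS = -369 is not a perfect cube.
Continuing the search up to |y| = 50 finds no solutions either.
No (x, y) in the scanned range satisfies the equation.

No integer solutions with |y| ≤ 50.


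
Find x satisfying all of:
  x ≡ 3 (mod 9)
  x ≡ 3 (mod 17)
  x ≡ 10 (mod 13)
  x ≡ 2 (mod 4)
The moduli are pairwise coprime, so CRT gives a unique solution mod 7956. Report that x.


Product of moduli M = 9 · 17 · 13 · 4 = 7956.
Merge one congruence at a time:
  Start: x ≡ 3 (mod 9).
  Combine with x ≡ 3 (mod 17); new modulus lcm = 153.
    Write x = 3 + 9·t and substitute into x ≡ 3 (mod 17): 9·t ≡ 3 − 3 = 0 (mod 17).
    The inverse of 9 mod 17 is 2 (since 9·2 = 18 = 1·17 + 1), so t ≡ 2·0 = 0 ≡ 0 (mod 17).
    Then x = 3 + 9·0 = 3, valid modulo lcm(9, 17) = 153: x ≡ 3 (mod 153).
  Combine with x ≡ 10 (mod 13); new modulus lcm = 1989.
    Write x = 3 + 153·t and substitute into x ≡ 10 (mod 13): 153·t ≡ 10 − 3 = 7 (mod 13).
    Reduce coefficients mod 13: 10·t ≡ 7 (mod 13).
    The inverse of 10 mod 13 is 4 (since 10·4 = 40 = 3·13 + 1), so t ≡ 4·7 = 28 ≡ 2 (mod 13).
    Then x = 3 + 153·2 = 309, valid modulo lcm(153, 13) = 1989: x ≡ 309 (mod 1989).
  Combine with x ≡ 2 (mod 4); new modulus lcm = 7956.
    Write x = 309 + 1989·t and substitute into x ≡ 2 (mod 4): 1989·t ≡ 2 − 309 = -307 (mod 4).
    Reduce coefficients mod 4: 1·t ≡ 1 (mod 4).
    So t ≡ 1 (mod 4).
    Then x = 309 + 1989·1 = 2298, valid modulo lcm(1989, 4) = 7956: x ≡ 2298 (mod 7956).
Verify against each original: 2298 mod 9 = 3, 2298 mod 17 = 3, 2298 mod 13 = 10, 2298 mod 4 = 2.

x ≡ 2298 (mod 7956).


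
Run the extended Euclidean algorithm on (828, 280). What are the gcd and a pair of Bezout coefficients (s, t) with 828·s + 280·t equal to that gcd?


Euclidean algorithm on (828, 280) — divide until remainder is 0:
  828 = 2 · 280 + 268
  280 = 1 · 268 + 12
  268 = 22 · 12 + 4
  12 = 3 · 4 + 0
gcd(828, 280) = 4.
Track Bezout coefficients alongside the remainders: start with r₀ = 828 = a·1 + b·0 (s = 1, t = 0) and r₁ = 280 = a·0 + b·1 (s = 0, t = 1); each new remainder r_{k+1} = r_{k-1} − q_k·r_k inherits s_{k+1} = s_{k-1} − q_k·s_k, t_{k+1} = t_{k-1} − q_k·t_k, so r_k = a·s_k + b·t_k at every step:
  q = 2: r = 268, s = 1 − 2·0 = 1, t = 0 − 2·1 = -2  (check: 828·1 + 280·(-2) = 268)
  q = 1: r = 12, s = 0 − 1·1 = -1, t = 1 − 1·(-2) = 3  (check: 828·(-1) + 280·3 = 12)
  q = 22: r = 4, s = 1 − 22·(-1) = 23, t = -2 − 22·3 = -68  (check: 828·23 + 280·(-68) = 4)
The row with r = 4 (the gcd) gives the Bezout coefficients s = 23, t = -68.
Result: 828 · (23) + 280 · (-68) = 4.

gcd(828, 280) = 4; s = 23, t = -68 (check: 828·23 + 280·(-68) = 4).


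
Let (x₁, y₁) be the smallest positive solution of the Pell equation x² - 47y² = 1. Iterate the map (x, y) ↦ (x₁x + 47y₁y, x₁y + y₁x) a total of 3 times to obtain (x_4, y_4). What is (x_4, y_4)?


Step 1: Find the fundamental solution (x₁, y₁) of x² - 47y² = 1.
  Expand √47 as a continued fraction. a₀ = ⌊√47⌋ = 6; iterate m_{k+1} = d_k·a_k − m_k, d_{k+1} = (47 − m_{k+1}²)/d_k, a_{k+1} = ⌊(a₀ + m_{k+1})/d_{k+1}⌋ (starting m₀ = 0, d₀ = 1), with convergents p_k = a_k·p_{k-1} + p_{k-2}, q_k = a_k·q_{k-1} + q_{k-2} (p₋₁ = 1, q₋₁ = 0):
  k = 0: a₀ = 6; p₀/q₀ = 6/1; p₀² − 47·q₀² = 36 − 47 = -11.
  k = 1: m = 6, d = 11, a = ⌊(6 + 6)/11⌋ = 1; p/q = (1·6 + 1)/(1·1 + 0) = 7/1; p² − 47·q² = 49 − 47 = 2.
  k = 2: m = 5, d = 2, a = ⌊(6 + 5)/2⌋ = 5; p/q = (5·7 + 6)/(5·1 + 1) = 41/6; p² − 47·q² = 1681 − 1692 = -11.
  k = 3: m = 5, d = 11, a = ⌊(6 + 5)/11⌋ = 1; p/q = (1·41 + 7)/(1·6 + 1) = 48/7; p² − 47·q² = 2304 − 2303 = 1.
  The first convergent with p² − 47·q² = 1 gives the fundamental solution (x₁, y₁) = (48, 7).
Step 2: Apply the recurrence (x_{n+1}, y_{n+1}) = (x₁x_n + 47y₁y_n, x₁y_n + y₁x_n) repeatedly.
  From (x_1, y_1) = (48, 7): x_2 = 48·48 + 47·7·7 = 4607; y_2 = 48·7 + 7·48 = 672.
  From (x_2, y_2) = (4607, 672): x_3 = 48·4607 + 47·7·672 = 442224; y_3 = 48·672 + 7·4607 = 64505.
  From (x_3, y_3) = (442224, 64505): x_4 = 48·442224 + 47·7·64505 = 42448897; y_4 = 48·64505 + 7·442224 = 6191808.
Step 3: Verify x_4² - 47·y_4² = 1801908856516609 - 1801908856516608 = 1 (should be 1). ✓

(x_1, y_1) = (48, 7); (x_4, y_4) = (42448897, 6191808).


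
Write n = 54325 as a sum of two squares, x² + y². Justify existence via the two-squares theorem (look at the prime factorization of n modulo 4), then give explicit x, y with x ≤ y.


Step 1: Factor n = 54325 = 5^2 · 41 · 53.
Step 2: Check the mod-4 condition on each prime factor: 5 ≡ 1 (mod 4), exponent 2; 41 ≡ 1 (mod 4), exponent 1; 53 ≡ 1 (mod 4), exponent 1.
All primes ≡ 3 (mod 4) appear to even exponent (or don't appear), so by the two-squares theorem n IS expressible as a sum of two squares.
Step 3: Build a representation. Group n = k² · m with k = 5 and m = 41 · 53 = 2173 (a product of primes ≡ 1 (mod 4)); a representation of m scales to one of n via (k·x)² + (k·y)² = k²(x² + y²). Each prime p ≡ 1 (mod 4) is itself a sum of two squares; find a² by testing p − a² for a perfect square:
  41: 41 − 1² = 40, 41 − 2² = 37, 41 − 3² = 32, 41 − 4² = 25 = 5² ⇒ 41 = 4² + 5².
  53: 53 − 1² = 52, 53 − 2² = 49 = 7² ⇒ 53 = 2² + 7².
  Combine using the Brahmagupta–Fibonacci identity (a² + b²)(c² + d²) = (ac − bd)² + (ad + bc)² = (ac + bd)² + (ad − bc)²:
  41 · 53 = 2173: from (4² + 5²)(2² + 7²), take (4·2 − 5·7, 4·7 + 5·2) = (8 − 35, 28 + 10) = (-27, 38); dropping signs (only squares matter) gives (27, 38); check 27² + 38² = 729 + 1444 = 2173 ✓.
  Scale by k = 5: (5·27, 5·38) = (135, 190).
Step 4: Order so x ≤ y and verify: 135² + 190² = 18225 + 36100 = 54325 = n. ✓

n = 54325 = 135² + 190² (one valid representation with x ≤ y).


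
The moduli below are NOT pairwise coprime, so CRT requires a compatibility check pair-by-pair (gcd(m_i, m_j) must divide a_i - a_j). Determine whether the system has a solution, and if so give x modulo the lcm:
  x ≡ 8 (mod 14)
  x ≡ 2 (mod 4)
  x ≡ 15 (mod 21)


Moduli 14, 4, 21 are not pairwise coprime, so CRT works modulo lcm(m_i) when all pairwise compatibility conditions hold.
Pairwise compatibility: gcd(m_i, m_j) must divide a_i - a_j for every pair.
Merge one congruence at a time:
  Start: x ≡ 8 (mod 14).
  Combine with x ≡ 2 (mod 4): gcd(14, 4) = 2; 2 - 8 = -6, which IS divisible by 2, so compatible.
    Write x = 8 + 14·t and substitute into x ≡ 2 (mod 4): 14·t ≡ 2 − 8 = -6 (mod 4).
    Divide the congruence (and modulus) by g = 2: 7·t ≡ -3 (mod 2).
    Reduce coefficients mod 2: 1·t ≡ 1 (mod 2).
    So t ≡ 1 (mod 2).
    Then x = 8 + 14·1 = 22, valid modulo lcm(14, 4) = 28: x ≡ 22 (mod 28).
  Combine with x ≡ 15 (mod 21): gcd(28, 21) = 7; 15 - 22 = -7, which IS divisible by 7, so compatible.
    Write x = 22 + 28·t and substitute into x ≡ 15 (mod 21): 28·t ≡ 15 − 22 = -7 (mod 21).
    Divide the congruence (and modulus) by g = 7: 4·t ≡ -1 (mod 3).
    Reduce coefficients mod 3: 1·t ≡ 2 (mod 3).
    So t ≡ 2 (mod 3).
    Then x = 22 + 28·2 = 78, valid modulo lcm(28, 21) = 84: x ≡ 78 (mod 84).
Verify: 78 mod 14 = 8, 78 mod 4 = 2, 78 mod 21 = 15.

x ≡ 78 (mod 84).


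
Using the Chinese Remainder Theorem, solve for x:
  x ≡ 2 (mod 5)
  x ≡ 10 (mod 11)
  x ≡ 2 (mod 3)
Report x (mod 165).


Moduli 5, 11, 3 are pairwise coprime; by CRT there is a unique solution modulo M = 5 · 11 · 3 = 165.
Solve pairwise, accumulating the modulus:
  Start with x ≡ 2 (mod 5).
  Combine with x ≡ 10 (mod 11): since gcd(5, 11) = 1, we get a unique residue mod 55.
    Write x = 2 + 5·t and substitute into x ≡ 10 (mod 11): 5·t ≡ 10 − 2 = 8 (mod 11).
    The inverse of 5 mod 11 is 9 (since 5·9 = 45 = 4·11 + 1), so t ≡ 9·8 = 72 ≡ 6 (mod 11).
    Then x = 2 + 5·6 = 32, valid modulo lcm(5, 11) = 55: x ≡ 32 (mod 55).
  Combine with x ≡ 2 (mod 3): since gcd(55, 3) = 1, we get a unique residue mod 165.
    Write x = 32 + 55·t and substitute into x ≡ 2 (mod 3): 55·t ≡ 2 − 32 = -30 (mod 3).
    Reduce coefficients mod 3: 1·t ≡ 0 (mod 3).
    So t ≡ 0 (mod 3).
    Then x = 32 + 55·0 = 32, valid modulo lcm(55, 3) = 165: x ≡ 32 (mod 165).
Verify: 32 mod 5 = 2 ✓, 32 mod 11 = 10 ✓, 32 mod 3 = 2 ✓.

x ≡ 32 (mod 165).


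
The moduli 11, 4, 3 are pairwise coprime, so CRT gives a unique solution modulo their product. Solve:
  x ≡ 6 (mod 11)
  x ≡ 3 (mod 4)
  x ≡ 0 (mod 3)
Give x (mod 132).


Moduli 11, 4, 3 are pairwise coprime; by CRT there is a unique solution modulo M = 11 · 4 · 3 = 132.
Solve pairwise, accumulating the modulus:
  Start with x ≡ 6 (mod 11).
  Combine with x ≡ 3 (mod 4): since gcd(11, 4) = 1, we get a unique residue mod 44.
    Write x = 6 + 11·t and substitute into x ≡ 3 (mod 4): 11·t ≡ 3 − 6 = -3 (mod 4).
    Reduce coefficients mod 4: 3·t ≡ 1 (mod 4).
    The inverse of 3 mod 4 is 3 (since 3·3 = 9 = 2·4 + 1), so t ≡ 3·1 = 3 ≡ 3 (mod 4).
    Then x = 6 + 11·3 = 39, valid modulo lcm(11, 4) = 44: x ≡ 39 (mod 44).
  Combine with x ≡ 0 (mod 3): since gcd(44, 3) = 1, we get a unique residue mod 132.
    Write x = 39 + 44·t and substitute into x ≡ 0 (mod 3): 44·t ≡ 0 − 39 = -39 (mod 3).
    Reduce coefficients mod 3: 2·t ≡ 0 (mod 3).
    The inverse of 2 mod 3 is 2 (since 2·2 = 4 = 1·3 + 1), so t ≡ 2·0 = 0 ≡ 0 (mod 3).
    Then x = 39 + 44·0 = 39, valid modulo lcm(44, 3) = 132: x ≡ 39 (mod 132).
Verify: 39 mod 11 = 6 ✓, 39 mod 4 = 3 ✓, 39 mod 3 = 0 ✓.

x ≡ 39 (mod 132).


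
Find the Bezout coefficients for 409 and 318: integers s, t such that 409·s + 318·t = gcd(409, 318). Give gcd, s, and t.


Euclidean algorithm on (409, 318) — divide until remainder is 0:
  409 = 1 · 318 + 91
  318 = 3 · 91 + 45
  91 = 2 · 45 + 1
  45 = 45 · 1 + 0
gcd(409, 318) = 1.
Track Bezout coefficients alongside the remainders: start with r₀ = 409 = a·1 + b·0 (s = 1, t = 0) and r₁ = 318 = a·0 + b·1 (s = 0, t = 1); each new remainder r_{k+1} = r_{k-1} − q_k·r_k inherits s_{k+1} = s_{k-1} − q_k·s_k, t_{k+1} = t_{k-1} − q_k·t_k, so r_k = a·s_k + b·t_k at every step:
  q = 1: r = 91, s = 1 − 1·0 = 1, t = 0 − 1·1 = -1  (check: 409·1 + 318·(-1) = 91)
  q = 3: r = 45, s = 0 − 3·1 = -3, t = 1 − 3·(-1) = 4  (check: 409·(-3) + 318·4 = 45)
  q = 2: r = 1, s = 1 − 2·(-3) = 7, t = -1 − 2·4 = -9  (check: 409·7 + 318·(-9) = 1)
The row with r = 1 (the gcd) gives the Bezout coefficients s = 7, t = -9.
Result: 409 · (7) + 318 · (-9) = 1.

gcd(409, 318) = 1; s = 7, t = -9 (check: 409·7 + 318·(-9) = 1).


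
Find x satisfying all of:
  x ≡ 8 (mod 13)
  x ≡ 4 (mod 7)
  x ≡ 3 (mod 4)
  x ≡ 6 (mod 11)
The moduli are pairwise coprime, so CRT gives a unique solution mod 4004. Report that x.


Product of moduli M = 13 · 7 · 4 · 11 = 4004.
Merge one congruence at a time:
  Start: x ≡ 8 (mod 13).
  Combine with x ≡ 4 (mod 7); new modulus lcm = 91.
    Write x = 8 + 13·t and substitute into x ≡ 4 (mod 7): 13·t ≡ 4 − 8 = -4 (mod 7).
    Reduce coefficients mod 7: 6·t ≡ 3 (mod 7).
    The inverse of 6 mod 7 is 6 (since 6·6 = 36 = 5·7 + 1), so t ≡ 6·3 = 18 ≡ 4 (mod 7).
    Then x = 8 + 13·4 = 60, valid modulo lcm(13, 7) = 91: x ≡ 60 (mod 91).
  Combine with x ≡ 3 (mod 4); new modulus lcm = 364.
    Write x = 60 + 91·t and substitute into x ≡ 3 (mod 4): 91·t ≡ 3 − 60 = -57 (mod 4).
    Reduce coefficients mod 4: 3·t ≡ 3 (mod 4).
    The inverse of 3 mod 4 is 3 (since 3·3 = 9 = 2·4 + 1), so t ≡ 3·3 = 9 ≡ 1 (mod 4).
    Then x = 60 + 91·1 = 151, valid modulo lcm(91, 4) = 364: x ≡ 151 (mod 364).
  Combine with x ≡ 6 (mod 11); new modulus lcm = 4004.
    Write x = 151 + 364·t and substitute into x ≡ 6 (mod 11): 364·t ≡ 6 − 151 = -145 (mod 11).
    Reduce coefficients mod 11: 1·t ≡ 9 (mod 11).
    So t ≡ 9 (mod 11).
    Then x = 151 + 364·9 = 3427, valid modulo lcm(364, 11) = 4004: x ≡ 3427 (mod 4004).
Verify against each original: 3427 mod 13 = 8, 3427 mod 7 = 4, 3427 mod 4 = 3, 3427 mod 11 = 6.

x ≡ 3427 (mod 4004).


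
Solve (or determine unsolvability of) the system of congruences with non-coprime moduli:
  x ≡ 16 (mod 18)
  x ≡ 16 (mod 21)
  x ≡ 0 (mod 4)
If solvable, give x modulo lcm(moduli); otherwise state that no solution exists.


Moduli 18, 21, 4 are not pairwise coprime, so CRT works modulo lcm(m_i) when all pairwise compatibility conditions hold.
Pairwise compatibility: gcd(m_i, m_j) must divide a_i - a_j for every pair.
Merge one congruence at a time:
  Start: x ≡ 16 (mod 18).
  Combine with x ≡ 16 (mod 21): gcd(18, 21) = 3; 16 - 16 = 0, which IS divisible by 3, so compatible.
    Write x = 16 + 18·t and substitute into x ≡ 16 (mod 21): 18·t ≡ 16 − 16 = 0 (mod 21).
    Divide the congruence (and modulus) by g = 3: 6·t ≡ 0 (mod 7).
    The inverse of 6 mod 7 is 6 (since 6·6 = 36 = 5·7 + 1), so t ≡ 6·0 = 0 ≡ 0 (mod 7).
    Then x = 16 + 18·0 = 16, valid modulo lcm(18, 21) = 126: x ≡ 16 (mod 126).
  Combine with x ≡ 0 (mod 4): gcd(126, 4) = 2; 0 - 16 = -16, which IS divisible by 2, so compatible.
    Write x = 16 + 126·t and substitute into x ≡ 0 (mod 4): 126·t ≡ 0 − 16 = -16 (mod 4).
    Divide the congruence (and modulus) by g = 2: 63·t ≡ -8 (mod 2).
    Reduce coefficients mod 2: 1·t ≡ 0 (mod 2).
    So t ≡ 0 (mod 2).
    Then x = 16 + 126·0 = 16, valid modulo lcm(126, 4) = 252: x ≡ 16 (mod 252).
Verify: 16 mod 18 = 16, 16 mod 21 = 16, 16 mod 4 = 0.

x ≡ 16 (mod 252).


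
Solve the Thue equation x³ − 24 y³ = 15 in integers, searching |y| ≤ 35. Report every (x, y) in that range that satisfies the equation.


The equation is x³ - 24y³ = 15. For fixed y, x³ = 24·y³ + 15, so a solution requires the RHS to be a perfect cube.
Strategy: iterate y from -35 to 35, compute RHS = 24·y³ + 15, and check whether it is a (positive or negative) perfect cube.
Check small values of y:
  y = 0: RHS = 15 is not a perfect cube.
  y = 1: RHS = 39 is not a perfect cube.
  y = -1: RHS = -9 is not a perfect cube.
  y = 2: RHS = 207 is not a perfect cube.
  y = -2: RHS = -177 is not a perfect cube.
  y = 3: RHS = 663 is not a perfect cube.
  y = -3: RHS = -633 is not a perfect cube.
Continuing the search up to |y| = 35 finds no solutions either.
No (x, y) in the scanned range satisfies the equation.

No integer solutions with |y| ≤ 35.


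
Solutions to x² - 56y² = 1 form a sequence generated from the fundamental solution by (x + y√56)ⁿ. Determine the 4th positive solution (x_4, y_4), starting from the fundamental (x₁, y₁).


Step 1: Find the fundamental solution (x₁, y₁) of x² - 56y² = 1.
  Expand √56 as a continued fraction. a₀ = ⌊√56⌋ = 7; iterate m_{k+1} = d_k·a_k − m_k, d_{k+1} = (56 − m_{k+1}²)/d_k, a_{k+1} = ⌊(a₀ + m_{k+1})/d_{k+1}⌋ (starting m₀ = 0, d₀ = 1), with convergents p_k = a_k·p_{k-1} + p_{k-2}, q_k = a_k·q_{k-1} + q_{k-2} (p₋₁ = 1, q₋₁ = 0):
  k = 0: a₀ = 7; p₀/q₀ = 7/1; p₀² − 56·q₀² = 49 − 56 = -7.
  k = 1: m = 7, d = 7, a = ⌊(7 + 7)/7⌋ = 2; p/q = (2·7 + 1)/(2·1 + 0) = 15/2; p² − 56·q² = 225 − 224 = 1.
  The first convergent with p² − 56·q² = 1 gives the fundamental solution (x₁, y₁) = (15, 2).
Step 2: Apply the recurrence (x_{n+1}, y_{n+1}) = (x₁x_n + 56y₁y_n, x₁y_n + y₁x_n) repeatedly.
  From (x_1, y_1) = (15, 2): x_2 = 15·15 + 56·2·2 = 449; y_2 = 15·2 + 2·15 = 60.
  From (x_2, y_2) = (449, 60): x_3 = 15·449 + 56·2·60 = 13455; y_3 = 15·60 + 2·449 = 1798.
  From (x_3, y_3) = (13455, 1798): x_4 = 15·13455 + 56·2·1798 = 403201; y_4 = 15·1798 + 2·13455 = 53880.
Step 3: Verify x_4² - 56·y_4² = 162571046401 - 162571046400 = 1 (should be 1). ✓

(x_1, y_1) = (15, 2); (x_4, y_4) = (403201, 53880).


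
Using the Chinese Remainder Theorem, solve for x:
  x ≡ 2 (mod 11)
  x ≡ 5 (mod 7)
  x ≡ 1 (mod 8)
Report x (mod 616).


Moduli 11, 7, 8 are pairwise coprime; by CRT there is a unique solution modulo M = 11 · 7 · 8 = 616.
Solve pairwise, accumulating the modulus:
  Start with x ≡ 2 (mod 11).
  Combine with x ≡ 5 (mod 7): since gcd(11, 7) = 1, we get a unique residue mod 77.
    Write x = 2 + 11·t and substitute into x ≡ 5 (mod 7): 11·t ≡ 5 − 2 = 3 (mod 7).
    Reduce coefficients mod 7: 4·t ≡ 3 (mod 7).
    The inverse of 4 mod 7 is 2 (since 4·2 = 8 = 1·7 + 1), so t ≡ 2·3 = 6 ≡ 6 (mod 7).
    Then x = 2 + 11·6 = 68, valid modulo lcm(11, 7) = 77: x ≡ 68 (mod 77).
  Combine with x ≡ 1 (mod 8): since gcd(77, 8) = 1, we get a unique residue mod 616.
    Write x = 68 + 77·t and substitute into x ≡ 1 (mod 8): 77·t ≡ 1 − 68 = -67 (mod 8).
    Reduce coefficients mod 8: 5·t ≡ 5 (mod 8).
    The inverse of 5 mod 8 is 5 (since 5·5 = 25 = 3·8 + 1), so t ≡ 5·5 = 25 ≡ 1 (mod 8).
    Then x = 68 + 77·1 = 145, valid modulo lcm(77, 8) = 616: x ≡ 145 (mod 616).
Verify: 145 mod 11 = 2 ✓, 145 mod 7 = 5 ✓, 145 mod 8 = 1 ✓.

x ≡ 145 (mod 616).


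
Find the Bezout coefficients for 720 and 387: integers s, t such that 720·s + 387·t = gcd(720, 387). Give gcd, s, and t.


Euclidean algorithm on (720, 387) — divide until remainder is 0:
  720 = 1 · 387 + 333
  387 = 1 · 333 + 54
  333 = 6 · 54 + 9
  54 = 6 · 9 + 0
gcd(720, 387) = 9.
Track Bezout coefficients alongside the remainders: start with r₀ = 720 = a·1 + b·0 (s = 1, t = 0) and r₁ = 387 = a·0 + b·1 (s = 0, t = 1); each new remainder r_{k+1} = r_{k-1} − q_k·r_k inherits s_{k+1} = s_{k-1} − q_k·s_k, t_{k+1} = t_{k-1} − q_k·t_k, so r_k = a·s_k + b·t_k at every step:
  q = 1: r = 333, s = 1 − 1·0 = 1, t = 0 − 1·1 = -1  (check: 720·1 + 387·(-1) = 333)
  q = 1: r = 54, s = 0 − 1·1 = -1, t = 1 − 1·(-1) = 2  (check: 720·(-1) + 387·2 = 54)
  q = 6: r = 9, s = 1 − 6·(-1) = 7, t = -1 − 6·2 = -13  (check: 720·7 + 387·(-13) = 9)
The row with r = 9 (the gcd) gives the Bezout coefficients s = 7, t = -13.
Result: 720 · (7) + 387 · (-13) = 9.

gcd(720, 387) = 9; s = 7, t = -13 (check: 720·7 + 387·(-13) = 9).


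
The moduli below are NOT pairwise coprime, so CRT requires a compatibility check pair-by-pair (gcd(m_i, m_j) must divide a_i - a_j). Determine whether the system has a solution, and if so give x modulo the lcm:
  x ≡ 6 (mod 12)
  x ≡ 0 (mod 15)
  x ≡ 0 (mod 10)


Moduli 12, 15, 10 are not pairwise coprime, so CRT works modulo lcm(m_i) when all pairwise compatibility conditions hold.
Pairwise compatibility: gcd(m_i, m_j) must divide a_i - a_j for every pair.
Merge one congruence at a time:
  Start: x ≡ 6 (mod 12).
  Combine with x ≡ 0 (mod 15): gcd(12, 15) = 3; 0 - 6 = -6, which IS divisible by 3, so compatible.
    Write x = 6 + 12·t and substitute into x ≡ 0 (mod 15): 12·t ≡ 0 − 6 = -6 (mod 15).
    Divide the congruence (and modulus) by g = 3: 4·t ≡ -2 (mod 5).
    Reduce coefficients mod 5: 4·t ≡ 3 (mod 5).
    The inverse of 4 mod 5 is 4 (since 4·4 = 16 = 3·5 + 1), so t ≡ 4·3 = 12 ≡ 2 (mod 5).
    Then x = 6 + 12·2 = 30, valid modulo lcm(12, 15) = 60: x ≡ 30 (mod 60).
  Combine with x ≡ 0 (mod 10): gcd(60, 10) = 10; 0 - 30 = -30, which IS divisible by 10, so compatible.
    Write x = 30 + 60·t and substitute into x ≡ 0 (mod 10): 60·t ≡ 0 − 30 = -30 (mod 10).
    Divide the congruence (and modulus) by g = 10: 6·t ≡ -3 (mod 1).
    Modulo 1 every t works; take t = 0.
    Then x = 30 + 60·0 = 30, valid modulo lcm(60, 10) = 60: x ≡ 30 (mod 60).
Verify: 30 mod 12 = 6, 30 mod 15 = 0, 30 mod 10 = 0.

x ≡ 30 (mod 60).


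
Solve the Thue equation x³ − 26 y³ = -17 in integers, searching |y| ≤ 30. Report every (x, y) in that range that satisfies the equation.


The equation is x³ - 26y³ = -17. For fixed y, x³ = 26·y³ − 17, so a solution requires the RHS to be a perfect cube.
Strategy: iterate y from -30 to 30, compute RHS = 26·y³ − 17, and check whether it is a (positive or negative) perfect cube.
Check small values of y:
  y = 0: RHS = -17 is not a perfect cube.
  y = 1: RHS = 9 is not a perfect cube.
  y = -1: RHS = -43 is not a perfect cube.
  y = 2: RHS = 191 is not a perfect cube.
  y = -2: RHS = -225 is not a perfect cube.
  y = 3: RHS = 685 is not a perfect cube.
  y = -3: RHS = -719 is not a perfect cube.
Continuing the search up to |y| = 30 finds no solutions either.
No (x, y) in the scanned range satisfies the equation.

No integer solutions with |y| ≤ 30.


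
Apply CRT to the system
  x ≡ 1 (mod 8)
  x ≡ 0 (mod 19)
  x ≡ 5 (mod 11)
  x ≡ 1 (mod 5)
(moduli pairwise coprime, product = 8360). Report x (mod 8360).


Product of moduli M = 8 · 19 · 11 · 5 = 8360.
Merge one congruence at a time:
  Start: x ≡ 1 (mod 8).
  Combine with x ≡ 0 (mod 19); new modulus lcm = 152.
    Write x = 1 + 8·t and substitute into x ≡ 0 (mod 19): 8·t ≡ 0 − 1 = -1 (mod 19).
    Reduce coefficients mod 19: 8·t ≡ 18 (mod 19).
    The inverse of 8 mod 19 is 12 (since 8·12 = 96 = 5·19 + 1), so t ≡ 12·18 = 216 ≡ 7 (mod 19).
    Then x = 1 + 8·7 = 57, valid modulo lcm(8, 19) = 152: x ≡ 57 (mod 152).
  Combine with x ≡ 5 (mod 11); new modulus lcm = 1672.
    Write x = 57 + 152·t and substitute into x ≡ 5 (mod 11): 152·t ≡ 5 − 57 = -52 (mod 11).
    Reduce coefficients mod 11: 9·t ≡ 3 (mod 11).
    The inverse of 9 mod 11 is 5 (since 9·5 = 45 = 4·11 + 1), so t ≡ 5·3 = 15 ≡ 4 (mod 11).
    Then x = 57 + 152·4 = 665, valid modulo lcm(152, 11) = 1672: x ≡ 665 (mod 1672).
  Combine with x ≡ 1 (mod 5); new modulus lcm = 8360.
    Write x = 665 + 1672·t and substitute into x ≡ 1 (mod 5): 1672·t ≡ 1 − 665 = -664 (mod 5).
    Reduce coefficients mod 5: 2·t ≡ 1 (mod 5).
    The inverse of 2 mod 5 is 3 (since 2·3 = 6 = 1·5 + 1), so t ≡ 3·1 = 3 ≡ 3 (mod 5).
    Then x = 665 + 1672·3 = 5681, valid modulo lcm(1672, 5) = 8360: x ≡ 5681 (mod 8360).
Verify against each original: 5681 mod 8 = 1, 5681 mod 19 = 0, 5681 mod 11 = 5, 5681 mod 5 = 1.

x ≡ 5681 (mod 8360).


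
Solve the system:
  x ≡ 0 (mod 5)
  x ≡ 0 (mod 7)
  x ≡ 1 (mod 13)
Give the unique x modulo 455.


Moduli 5, 7, 13 are pairwise coprime; by CRT there is a unique solution modulo M = 5 · 7 · 13 = 455.
Solve pairwise, accumulating the modulus:
  Start with x ≡ 0 (mod 5).
  Combine with x ≡ 0 (mod 7): since gcd(5, 7) = 1, we get a unique residue mod 35.
    Write x = 0 + 5·t and substitute into x ≡ 0 (mod 7): 5·t ≡ 0 − 0 = 0 (mod 7).
    The inverse of 5 mod 7 is 3 (since 5·3 = 15 = 2·7 + 1), so t ≡ 3·0 = 0 ≡ 0 (mod 7).
    Then x = 0 + 5·0 = 0, valid modulo lcm(5, 7) = 35: x ≡ 0 (mod 35).
  Combine with x ≡ 1 (mod 13): since gcd(35, 13) = 1, we get a unique residue mod 455.
    Write x = 0 + 35·t and substitute into x ≡ 1 (mod 13): 35·t ≡ 1 − 0 = 1 (mod 13).
    Reduce coefficients mod 13: 9·t ≡ 1 (mod 13).
    The inverse of 9 mod 13 is 3 (since 9·3 = 27 = 2·13 + 1), so t ≡ 3·1 = 3 ≡ 3 (mod 13).
    Then x = 0 + 35·3 = 105, valid modulo lcm(35, 13) = 455: x ≡ 105 (mod 455).
Verify: 105 mod 5 = 0 ✓, 105 mod 7 = 0 ✓, 105 mod 13 = 1 ✓.

x ≡ 105 (mod 455).


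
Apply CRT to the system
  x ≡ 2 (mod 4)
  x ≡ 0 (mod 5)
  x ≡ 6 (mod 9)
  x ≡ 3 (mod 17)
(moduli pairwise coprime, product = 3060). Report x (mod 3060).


Product of moduli M = 4 · 5 · 9 · 17 = 3060.
Merge one congruence at a time:
  Start: x ≡ 2 (mod 4).
  Combine with x ≡ 0 (mod 5); new modulus lcm = 20.
    Write x = 2 + 4·t and substitute into x ≡ 0 (mod 5): 4·t ≡ 0 − 2 = -2 (mod 5).
    Reduce coefficients mod 5: 4·t ≡ 3 (mod 5).
    The inverse of 4 mod 5 is 4 (since 4·4 = 16 = 3·5 + 1), so t ≡ 4·3 = 12 ≡ 2 (mod 5).
    Then x = 2 + 4·2 = 10, valid modulo lcm(4, 5) = 20: x ≡ 10 (mod 20).
  Combine with x ≡ 6 (mod 9); new modulus lcm = 180.
    Write x = 10 + 20·t and substitute into x ≡ 6 (mod 9): 20·t ≡ 6 − 10 = -4 (mod 9).
    Reduce coefficients mod 9: 2·t ≡ 5 (mod 9).
    The inverse of 2 mod 9 is 5 (since 2·5 = 10 = 1·9 + 1), so t ≡ 5·5 = 25 ≡ 7 (mod 9).
    Then x = 10 + 20·7 = 150, valid modulo lcm(20, 9) = 180: x ≡ 150 (mod 180).
  Combine with x ≡ 3 (mod 17); new modulus lcm = 3060.
    Write x = 150 + 180·t and substitute into x ≡ 3 (mod 17): 180·t ≡ 3 − 150 = -147 (mod 17).
    Reduce coefficients mod 17: 10·t ≡ 6 (mod 17).
    The inverse of 10 mod 17 is 12 (since 10·12 = 120 = 7·17 + 1), so t ≡ 12·6 = 72 ≡ 4 (mod 17).
    Then x = 150 + 180·4 = 870, valid modulo lcm(180, 17) = 3060: x ≡ 870 (mod 3060).
Verify against each original: 870 mod 4 = 2, 870 mod 5 = 0, 870 mod 9 = 6, 870 mod 17 = 3.

x ≡ 870 (mod 3060).


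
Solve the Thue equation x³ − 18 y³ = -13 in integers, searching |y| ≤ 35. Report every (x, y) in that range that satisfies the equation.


The equation is x³ - 18y³ = -13. For fixed y, x³ = 18·y³ − 13, so a solution requires the RHS to be a perfect cube.
Strategy: iterate y from -35 to 35, compute RHS = 18·y³ − 13, and check whether it is a (positive or negative) perfect cube.
Check small values of y:
  y = 0: RHS = -13 is not a perfect cube.
  y = 1: RHS = 5 is not a perfect cube.
  y = -1: RHS = -31 is not a perfect cube.
  y = 2: RHS = 131 is not a perfect cube.
  y = -2: RHS = -157 is not a perfect cube.
  y = 3: RHS = 473 is not a perfect cube.
  y = -3: RHS = -499 is not a perfect cube.
Continuing the search up to |y| = 35 finds no solutions either.
No (x, y) in the scanned range satisfies the equation.

No integer solutions with |y| ≤ 35.


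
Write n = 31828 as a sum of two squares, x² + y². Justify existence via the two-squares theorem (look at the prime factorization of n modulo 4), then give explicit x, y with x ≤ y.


Step 1: Factor n = 31828 = 2^2 · 73 · 109.
Step 2: Check the mod-4 condition on each prime factor: 2 = 2 (special); 73 ≡ 1 (mod 4), exponent 1; 109 ≡ 1 (mod 4), exponent 1.
All primes ≡ 3 (mod 4) appear to even exponent (or don't appear), so by the two-squares theorem n IS expressible as a sum of two squares.
Step 3: Build a representation. Group n = k² · m with k = 2 and m = 73 · 109 = 7957 (a product of primes ≡ 1 (mod 4)); a representation of m scales to one of n via (k·x)² + (k·y)² = k²(x² + y²). Each prime p ≡ 1 (mod 4) is itself a sum of two squares; find a² by testing p − a² for a perfect square:
  73: 73 − 1² = 72, 73 − 2² = 69, 73 − 3² = 64 = 8² ⇒ 73 = 3² + 8².
  109: 109 − 1² = 108, 109 − 2² = 105, 109 − 3² = 100 = 10² ⇒ 109 = 3² + 10².
  Combine using the Brahmagupta–Fibonacci identity (a² + b²)(c² + d²) = (ac − bd)² + (ad + bc)² = (ac + bd)² + (ad − bc)²:
  73 · 109 = 7957: from (3² + 8²)(3² + 10²), take (3·3 − 8·10, 3·10 + 8·3) = (9 − 80, 30 + 24) = (-71, 54); dropping signs (only squares matter) gives (71, 54); check 71² + 54² = 5041 + 2916 = 7957 ✓.
  Scale by k = 2: (2·71, 2·54) = (142, 108).
Step 4: Order so x ≤ y and verify: 108² + 142² = 11664 + 20164 = 31828 = n. ✓

n = 31828 = 108² + 142² (one valid representation with x ≤ y).


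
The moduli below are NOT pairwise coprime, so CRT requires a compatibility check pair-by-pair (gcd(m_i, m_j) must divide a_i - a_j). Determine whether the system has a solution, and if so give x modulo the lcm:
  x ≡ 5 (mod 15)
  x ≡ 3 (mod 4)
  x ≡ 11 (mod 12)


Moduli 15, 4, 12 are not pairwise coprime, so CRT works modulo lcm(m_i) when all pairwise compatibility conditions hold.
Pairwise compatibility: gcd(m_i, m_j) must divide a_i - a_j for every pair.
Merge one congruence at a time:
  Start: x ≡ 5 (mod 15).
  Combine with x ≡ 3 (mod 4): gcd(15, 4) = 1; 3 - 5 = -2, which IS divisible by 1, so compatible.
    Write x = 5 + 15·t and substitute into x ≡ 3 (mod 4): 15·t ≡ 3 − 5 = -2 (mod 4).
    Reduce coefficients mod 4: 3·t ≡ 2 (mod 4).
    The inverse of 3 mod 4 is 3 (since 3·3 = 9 = 2·4 + 1), so t ≡ 3·2 = 6 ≡ 2 (mod 4).
    Then x = 5 + 15·2 = 35, valid modulo lcm(15, 4) = 60: x ≡ 35 (mod 60).
  Combine with x ≡ 11 (mod 12): gcd(60, 12) = 12; 11 - 35 = -24, which IS divisible by 12, so compatible.
    Write x = 35 + 60·t and substitute into x ≡ 11 (mod 12): 60·t ≡ 11 − 35 = -24 (mod 12).
    Divide the congruence (and modulus) by g = 12: 5·t ≡ -2 (mod 1).
    Modulo 1 every t works; take t = 0.
    Then x = 35 + 60·0 = 35, valid modulo lcm(60, 12) = 60: x ≡ 35 (mod 60).
Verify: 35 mod 15 = 5, 35 mod 4 = 3, 35 mod 12 = 11.

x ≡ 35 (mod 60).


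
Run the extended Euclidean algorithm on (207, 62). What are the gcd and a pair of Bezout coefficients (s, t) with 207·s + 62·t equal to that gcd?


Euclidean algorithm on (207, 62) — divide until remainder is 0:
  207 = 3 · 62 + 21
  62 = 2 · 21 + 20
  21 = 1 · 20 + 1
  20 = 20 · 1 + 0
gcd(207, 62) = 1.
Track Bezout coefficients alongside the remainders: start with r₀ = 207 = a·1 + b·0 (s = 1, t = 0) and r₁ = 62 = a·0 + b·1 (s = 0, t = 1); each new remainder r_{k+1} = r_{k-1} − q_k·r_k inherits s_{k+1} = s_{k-1} − q_k·s_k, t_{k+1} = t_{k-1} − q_k·t_k, so r_k = a·s_k + b·t_k at every step:
  q = 3: r = 21, s = 1 − 3·0 = 1, t = 0 − 3·1 = -3  (check: 207·1 + 62·(-3) = 21)
  q = 2: r = 20, s = 0 − 2·1 = -2, t = 1 − 2·(-3) = 7  (check: 207·(-2) + 62·7 = 20)
  q = 1: r = 1, s = 1 − 1·(-2) = 3, t = -3 − 1·7 = -10  (check: 207·3 + 62·(-10) = 1)
The row with r = 1 (the gcd) gives the Bezout coefficients s = 3, t = -10.
Result: 207 · (3) + 62 · (-10) = 1.

gcd(207, 62) = 1; s = 3, t = -10 (check: 207·3 + 62·(-10) = 1).


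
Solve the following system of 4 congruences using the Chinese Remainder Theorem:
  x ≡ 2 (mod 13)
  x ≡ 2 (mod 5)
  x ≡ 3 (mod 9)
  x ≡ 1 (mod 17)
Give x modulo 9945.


Product of moduli M = 13 · 5 · 9 · 17 = 9945.
Merge one congruence at a time:
  Start: x ≡ 2 (mod 13).
  Combine with x ≡ 2 (mod 5); new modulus lcm = 65.
    Write x = 2 + 13·t and substitute into x ≡ 2 (mod 5): 13·t ≡ 2 − 2 = 0 (mod 5).
    Reduce coefficients mod 5: 3·t ≡ 0 (mod 5).
    The inverse of 3 mod 5 is 2 (since 3·2 = 6 = 1·5 + 1), so t ≡ 2·0 = 0 ≡ 0 (mod 5).
    Then x = 2 + 13·0 = 2, valid modulo lcm(13, 5) = 65: x ≡ 2 (mod 65).
  Combine with x ≡ 3 (mod 9); new modulus lcm = 585.
    Write x = 2 + 65·t and substitute into x ≡ 3 (mod 9): 65·t ≡ 3 − 2 = 1 (mod 9).
    Reduce coefficients mod 9: 2·t ≡ 1 (mod 9).
    The inverse of 2 mod 9 is 5 (since 2·5 = 10 = 1·9 + 1), so t ≡ 5·1 = 5 ≡ 5 (mod 9).
    Then x = 2 + 65·5 = 327, valid modulo lcm(65, 9) = 585: x ≡ 327 (mod 585).
  Combine with x ≡ 1 (mod 17); new modulus lcm = 9945.
    Write x = 327 + 585·t and substitute into x ≡ 1 (mod 17): 585·t ≡ 1 − 327 = -326 (mod 17).
    Reduce coefficients mod 17: 7·t ≡ 14 (mod 17).
    The inverse of 7 mod 17 is 5 (since 7·5 = 35 = 2·17 + 1), so t ≡ 5·14 = 70 ≡ 2 (mod 17).
    Then x = 327 + 585·2 = 1497, valid modulo lcm(585, 17) = 9945: x ≡ 1497 (mod 9945).
Verify against each original: 1497 mod 13 = 2, 1497 mod 5 = 2, 1497 mod 9 = 3, 1497 mod 17 = 1.

x ≡ 1497 (mod 9945).


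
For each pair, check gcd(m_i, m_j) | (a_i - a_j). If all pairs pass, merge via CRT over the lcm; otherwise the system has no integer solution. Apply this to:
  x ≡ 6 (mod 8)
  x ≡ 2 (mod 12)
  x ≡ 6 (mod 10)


Moduli 8, 12, 10 are not pairwise coprime, so CRT works modulo lcm(m_i) when all pairwise compatibility conditions hold.
Pairwise compatibility: gcd(m_i, m_j) must divide a_i - a_j for every pair.
Merge one congruence at a time:
  Start: x ≡ 6 (mod 8).
  Combine with x ≡ 2 (mod 12): gcd(8, 12) = 4; 2 - 6 = -4, which IS divisible by 4, so compatible.
    Write x = 6 + 8·t and substitute into x ≡ 2 (mod 12): 8·t ≡ 2 − 6 = -4 (mod 12).
    Divide the congruence (and modulus) by g = 4: 2·t ≡ -1 (mod 3).
    Reduce coefficients mod 3: 2·t ≡ 2 (mod 3).
    The inverse of 2 mod 3 is 2 (since 2·2 = 4 = 1·3 + 1), so t ≡ 2·2 = 4 ≡ 1 (mod 3).
    Then x = 6 + 8·1 = 14, valid modulo lcm(8, 12) = 24: x ≡ 14 (mod 24).
  Combine with x ≡ 6 (mod 10): gcd(24, 10) = 2; 6 - 14 = -8, which IS divisible by 2, so compatible.
    Write x = 14 + 24·t and substitute into x ≡ 6 (mod 10): 24·t ≡ 6 − 14 = -8 (mod 10).
    Divide the congruence (and modulus) by g = 2: 12·t ≡ -4 (mod 5).
    Reduce coefficients mod 5: 2·t ≡ 1 (mod 5).
    The inverse of 2 mod 5 is 3 (since 2·3 = 6 = 1·5 + 1), so t ≡ 3·1 = 3 ≡ 3 (mod 5).
    Then x = 14 + 24·3 = 86, valid modulo lcm(24, 10) = 120: x ≡ 86 (mod 120).
Verify: 86 mod 8 = 6, 86 mod 12 = 2, 86 mod 10 = 6.

x ≡ 86 (mod 120).


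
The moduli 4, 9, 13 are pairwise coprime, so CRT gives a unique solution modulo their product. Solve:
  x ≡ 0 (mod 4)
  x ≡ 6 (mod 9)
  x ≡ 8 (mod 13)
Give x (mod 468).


Moduli 4, 9, 13 are pairwise coprime; by CRT there is a unique solution modulo M = 4 · 9 · 13 = 468.
Solve pairwise, accumulating the modulus:
  Start with x ≡ 0 (mod 4).
  Combine with x ≡ 6 (mod 9): since gcd(4, 9) = 1, we get a unique residue mod 36.
    Write x = 0 + 4·t and substitute into x ≡ 6 (mod 9): 4·t ≡ 6 − 0 = 6 (mod 9).
    The inverse of 4 mod 9 is 7 (since 4·7 = 28 = 3·9 + 1), so t ≡ 7·6 = 42 ≡ 6 (mod 9).
    Then x = 0 + 4·6 = 24, valid modulo lcm(4, 9) = 36: x ≡ 24 (mod 36).
  Combine with x ≡ 8 (mod 13): since gcd(36, 13) = 1, we get a unique residue mod 468.
    Write x = 24 + 36·t and substitute into x ≡ 8 (mod 13): 36·t ≡ 8 − 24 = -16 (mod 13).
    Reduce coefficients mod 13: 10·t ≡ 10 (mod 13).
    The inverse of 10 mod 13 is 4 (since 10·4 = 40 = 3·13 + 1), so t ≡ 4·10 = 40 ≡ 1 (mod 13).
    Then x = 24 + 36·1 = 60, valid modulo lcm(36, 13) = 468: x ≡ 60 (mod 468).
Verify: 60 mod 4 = 0 ✓, 60 mod 9 = 6 ✓, 60 mod 13 = 8 ✓.

x ≡ 60 (mod 468).
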